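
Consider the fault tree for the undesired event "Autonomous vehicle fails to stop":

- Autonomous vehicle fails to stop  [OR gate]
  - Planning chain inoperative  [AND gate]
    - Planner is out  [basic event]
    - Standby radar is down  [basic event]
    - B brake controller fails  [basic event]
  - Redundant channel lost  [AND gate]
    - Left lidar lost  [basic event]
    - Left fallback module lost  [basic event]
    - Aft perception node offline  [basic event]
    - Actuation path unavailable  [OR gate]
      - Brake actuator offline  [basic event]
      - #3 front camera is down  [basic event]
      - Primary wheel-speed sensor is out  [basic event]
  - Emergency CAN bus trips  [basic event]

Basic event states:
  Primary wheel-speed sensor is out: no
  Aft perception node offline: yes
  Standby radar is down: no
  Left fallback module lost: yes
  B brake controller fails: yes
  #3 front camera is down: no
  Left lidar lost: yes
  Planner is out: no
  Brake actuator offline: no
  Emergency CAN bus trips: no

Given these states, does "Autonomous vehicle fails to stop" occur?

Planning chain inoperative [AND]: Planner is out=not, Standby radar is down=not, B brake controller fails=occurs → not all inputs occur → does not occur.
Actuation path unavailable [OR]: Brake actuator offline=not, #3 front camera is down=not, Primary wheel-speed sensor is out=not → no input occurs → does not occur.
Redundant channel lost [AND]: Left lidar lost=occurs, Left fallback module lost=occurs, Aft perception node offline=occurs, Actuation path unavailable=not → not all inputs occur → does not occur.
Autonomous vehicle fails to stop [OR]: Planning chain inoperative=not, Redundant channel lost=not, Emergency CAN bus trips=not → no input occurs → does not occur.

No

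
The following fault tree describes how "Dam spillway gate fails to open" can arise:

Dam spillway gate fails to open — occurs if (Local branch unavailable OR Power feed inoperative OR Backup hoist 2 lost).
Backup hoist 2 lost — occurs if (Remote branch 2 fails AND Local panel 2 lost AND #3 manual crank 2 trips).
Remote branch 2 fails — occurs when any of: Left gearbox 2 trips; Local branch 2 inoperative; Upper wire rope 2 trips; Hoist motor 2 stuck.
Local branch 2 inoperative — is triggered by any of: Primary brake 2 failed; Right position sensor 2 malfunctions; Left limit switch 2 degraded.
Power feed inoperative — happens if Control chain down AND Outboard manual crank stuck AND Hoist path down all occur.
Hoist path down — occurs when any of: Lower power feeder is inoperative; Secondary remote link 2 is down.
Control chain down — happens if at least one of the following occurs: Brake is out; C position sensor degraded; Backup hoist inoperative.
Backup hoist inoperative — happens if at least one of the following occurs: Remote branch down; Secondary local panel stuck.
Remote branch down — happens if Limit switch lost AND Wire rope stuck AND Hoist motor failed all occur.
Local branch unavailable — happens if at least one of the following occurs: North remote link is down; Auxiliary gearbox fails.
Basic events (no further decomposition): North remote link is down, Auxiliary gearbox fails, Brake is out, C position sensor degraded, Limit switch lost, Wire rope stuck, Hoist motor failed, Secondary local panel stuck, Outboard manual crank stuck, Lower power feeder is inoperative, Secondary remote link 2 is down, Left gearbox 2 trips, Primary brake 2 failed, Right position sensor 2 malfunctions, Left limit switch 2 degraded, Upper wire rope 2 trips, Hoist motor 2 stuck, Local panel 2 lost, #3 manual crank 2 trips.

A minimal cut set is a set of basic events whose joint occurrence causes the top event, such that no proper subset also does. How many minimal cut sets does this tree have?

Local branch unavailable [OR]: union of children's cut sets → 2 cut set(s).
Remote branch down [AND]: one cut set from each child combined → 1 × 1 × 1 = 1 cut set(s).
Backup hoist inoperative [OR]: union of children's cut sets → 2 cut set(s).
Control chain down [OR]: union of children's cut sets → 4 cut set(s).
Hoist path down [OR]: union of children's cut sets → 2 cut set(s).
Power feed inoperative [AND]: one cut set from each child combined → 4 × 1 × 2 = 8 cut set(s).
Local branch 2 inoperative [OR]: union of children's cut sets → 3 cut set(s).
Remote branch 2 fails [OR]: union of children's cut sets → 6 cut set(s).
Backup hoist 2 lost [AND]: one cut set from each child combined → 6 × 1 × 1 = 6 cut set(s).
Dam spillway gate fails to open [OR]: union of children's cut sets → 16 cut set(s).

16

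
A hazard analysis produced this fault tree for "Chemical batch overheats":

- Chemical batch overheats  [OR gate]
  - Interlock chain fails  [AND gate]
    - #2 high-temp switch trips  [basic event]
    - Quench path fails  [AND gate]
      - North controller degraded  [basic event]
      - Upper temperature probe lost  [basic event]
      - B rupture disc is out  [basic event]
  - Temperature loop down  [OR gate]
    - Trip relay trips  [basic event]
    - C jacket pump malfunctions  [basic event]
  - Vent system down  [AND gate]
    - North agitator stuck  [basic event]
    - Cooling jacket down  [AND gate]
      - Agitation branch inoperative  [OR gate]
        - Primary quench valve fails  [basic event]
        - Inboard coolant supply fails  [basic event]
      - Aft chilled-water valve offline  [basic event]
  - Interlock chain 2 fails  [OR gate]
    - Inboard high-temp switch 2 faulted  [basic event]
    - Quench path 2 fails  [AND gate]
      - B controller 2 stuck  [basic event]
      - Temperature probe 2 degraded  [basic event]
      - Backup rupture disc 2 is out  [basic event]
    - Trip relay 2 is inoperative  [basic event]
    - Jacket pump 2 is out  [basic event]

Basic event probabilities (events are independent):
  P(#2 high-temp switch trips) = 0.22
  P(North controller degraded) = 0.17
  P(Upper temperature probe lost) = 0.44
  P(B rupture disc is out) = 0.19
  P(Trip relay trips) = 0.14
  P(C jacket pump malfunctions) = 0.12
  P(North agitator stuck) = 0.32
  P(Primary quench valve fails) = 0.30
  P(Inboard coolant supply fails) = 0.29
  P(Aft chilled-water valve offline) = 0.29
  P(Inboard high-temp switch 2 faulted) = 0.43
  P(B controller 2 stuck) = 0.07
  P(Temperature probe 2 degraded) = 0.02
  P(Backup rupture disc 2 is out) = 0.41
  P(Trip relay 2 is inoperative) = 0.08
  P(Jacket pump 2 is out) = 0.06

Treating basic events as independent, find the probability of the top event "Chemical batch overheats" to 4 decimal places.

0.6457

P(Quench path fails) [AND] = 0.17 × 0.44 × 0.19 = 0.014212
P(Interlock chain fails) [AND] = 0.22 × 0.014212 = 0.003127
P(Temperature loop down) [OR] = 1 − (1−0.14) × (1−0.12) = 0.243200
P(Agitation branch inoperative) [OR] = 1 − (1−0.30) × (1−0.29) = 0.503000
P(Cooling jacket down) [AND] = 0.503000 × 0.29 = 0.145870
P(Vent system down) [AND] = 0.32 × 0.145870 = 0.046678
P(Quench path 2 fails) [AND] = 0.07 × 0.02 × 0.41 = 0.000574
P(Interlock chain 2 fails) [OR] = 1 − (1−0.43) × (1−0.000574) × (1−0.08) × (1−0.06) = 0.507347
P(Chemical batch overheats) [OR] = 1 − (1−0.003127) × (1−0.243200) × (1−0.046678) × (1−0.507347) = 0.645675
Rounded to 4 decimal places: P(Chemical batch overheats) ≈ 0.6457.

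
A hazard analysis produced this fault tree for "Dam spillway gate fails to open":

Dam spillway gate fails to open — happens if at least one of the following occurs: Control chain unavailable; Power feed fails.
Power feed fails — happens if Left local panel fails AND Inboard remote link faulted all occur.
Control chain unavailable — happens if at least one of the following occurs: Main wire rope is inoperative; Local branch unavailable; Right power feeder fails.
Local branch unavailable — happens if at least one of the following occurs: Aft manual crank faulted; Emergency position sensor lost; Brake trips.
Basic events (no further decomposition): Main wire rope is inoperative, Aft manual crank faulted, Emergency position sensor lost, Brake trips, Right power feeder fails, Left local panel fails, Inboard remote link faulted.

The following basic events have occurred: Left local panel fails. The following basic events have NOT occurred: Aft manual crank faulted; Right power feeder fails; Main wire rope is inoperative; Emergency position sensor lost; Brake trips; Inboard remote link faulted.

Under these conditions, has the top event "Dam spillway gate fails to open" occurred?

No

Local branch unavailable [OR]: Aft manual crank faulted=not, Emergency position sensor lost=not, Brake trips=not → no input occurs → does not occur.
Control chain unavailable [OR]: Main wire rope is inoperative=not, Local branch unavailable=not, Right power feeder fails=not → no input occurs → does not occur.
Power feed fails [AND]: Left local panel fails=occurs, Inboard remote link faulted=not → not all inputs occur → does not occur.
Dam spillway gate fails to open [OR]: Control chain unavailable=not, Power feed fails=not → no input occurs → does not occur.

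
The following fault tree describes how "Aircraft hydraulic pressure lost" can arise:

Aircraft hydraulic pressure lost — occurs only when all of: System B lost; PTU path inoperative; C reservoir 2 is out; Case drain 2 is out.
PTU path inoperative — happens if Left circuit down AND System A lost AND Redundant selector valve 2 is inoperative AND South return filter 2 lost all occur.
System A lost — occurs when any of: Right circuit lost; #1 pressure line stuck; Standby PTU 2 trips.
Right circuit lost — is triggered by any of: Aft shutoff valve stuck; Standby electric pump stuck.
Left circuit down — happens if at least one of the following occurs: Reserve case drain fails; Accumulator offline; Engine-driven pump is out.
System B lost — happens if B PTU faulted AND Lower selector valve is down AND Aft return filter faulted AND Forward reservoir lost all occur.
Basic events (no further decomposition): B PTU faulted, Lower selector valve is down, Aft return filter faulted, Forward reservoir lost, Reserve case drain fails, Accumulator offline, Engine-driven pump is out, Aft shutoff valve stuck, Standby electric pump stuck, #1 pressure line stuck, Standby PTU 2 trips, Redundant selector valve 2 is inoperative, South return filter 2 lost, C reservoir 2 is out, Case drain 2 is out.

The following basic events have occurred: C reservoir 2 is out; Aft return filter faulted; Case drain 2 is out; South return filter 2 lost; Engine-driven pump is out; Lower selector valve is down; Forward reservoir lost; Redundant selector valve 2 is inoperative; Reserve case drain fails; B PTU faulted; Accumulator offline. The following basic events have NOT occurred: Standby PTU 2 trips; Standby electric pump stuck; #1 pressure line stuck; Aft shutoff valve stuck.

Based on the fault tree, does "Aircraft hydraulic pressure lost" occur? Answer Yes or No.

No

System B lost [AND]: B PTU faulted=occurs, Lower selector valve is down=occurs, Aft return filter faulted=occurs, Forward reservoir lost=occurs → all inputs occur → occurs.
Left circuit down [OR]: Reserve case drain fails=occurs, Accumulator offline=occurs, Engine-driven pump is out=occurs → at least one input occurs → occurs.
Right circuit lost [OR]: Aft shutoff valve stuck=not, Standby electric pump stuck=not → no input occurs → does not occur.
System A lost [OR]: Right circuit lost=not, #1 pressure line stuck=not, Standby PTU 2 trips=not → no input occurs → does not occur.
PTU path inoperative [AND]: Left circuit down=occurs, System A lost=not, Redundant selector valve 2 is inoperative=occurs, South return filter 2 lost=occurs → not all inputs occur → does not occur.
Aircraft hydraulic pressure lost [AND]: System B lost=occurs, PTU path inoperative=not, C reservoir 2 is out=occurs, Case drain 2 is out=occurs → not all inputs occur → does not occur.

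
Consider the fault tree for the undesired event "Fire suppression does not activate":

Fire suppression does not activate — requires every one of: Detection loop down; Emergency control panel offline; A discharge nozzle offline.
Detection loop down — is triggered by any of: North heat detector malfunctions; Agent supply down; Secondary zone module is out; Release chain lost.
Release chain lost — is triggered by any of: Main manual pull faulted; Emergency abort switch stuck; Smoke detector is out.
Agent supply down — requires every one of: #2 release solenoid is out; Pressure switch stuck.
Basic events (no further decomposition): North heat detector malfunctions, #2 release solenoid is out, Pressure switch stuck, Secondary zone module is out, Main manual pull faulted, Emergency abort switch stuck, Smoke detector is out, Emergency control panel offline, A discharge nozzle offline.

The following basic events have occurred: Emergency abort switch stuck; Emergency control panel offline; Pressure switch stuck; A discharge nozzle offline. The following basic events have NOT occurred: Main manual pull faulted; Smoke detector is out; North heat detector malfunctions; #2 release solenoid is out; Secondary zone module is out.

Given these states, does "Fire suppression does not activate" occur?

Yes

Agent supply down [AND]: #2 release solenoid is out=not, Pressure switch stuck=occurs → not all inputs occur → does not occur.
Release chain lost [OR]: Main manual pull faulted=not, Emergency abort switch stuck=occurs, Smoke detector is out=not → at least one input occurs → occurs.
Detection loop down [OR]: North heat detector malfunctions=not, Agent supply down=not, Secondary zone module is out=not, Release chain lost=occurs → at least one input occurs → occurs.
Fire suppression does not activate [AND]: Detection loop down=occurs, Emergency control panel offline=occurs, A discharge nozzle offline=occurs → all inputs occur → occurs.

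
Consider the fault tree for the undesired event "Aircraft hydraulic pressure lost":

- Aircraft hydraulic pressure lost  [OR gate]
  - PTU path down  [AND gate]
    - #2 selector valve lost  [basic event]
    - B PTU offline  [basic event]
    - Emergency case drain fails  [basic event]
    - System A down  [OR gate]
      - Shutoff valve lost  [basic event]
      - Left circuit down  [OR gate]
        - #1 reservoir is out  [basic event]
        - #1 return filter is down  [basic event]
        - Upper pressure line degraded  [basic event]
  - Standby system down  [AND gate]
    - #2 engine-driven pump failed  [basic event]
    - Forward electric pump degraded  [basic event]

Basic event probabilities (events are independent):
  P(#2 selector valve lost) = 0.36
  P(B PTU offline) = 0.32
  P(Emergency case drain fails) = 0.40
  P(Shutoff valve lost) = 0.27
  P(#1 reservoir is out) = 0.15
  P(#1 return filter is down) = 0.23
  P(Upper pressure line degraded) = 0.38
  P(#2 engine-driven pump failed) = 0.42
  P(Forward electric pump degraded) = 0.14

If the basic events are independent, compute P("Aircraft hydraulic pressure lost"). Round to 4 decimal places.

P(Left circuit down) [OR] = 1 − (1−0.15) × (1−0.23) × (1−0.38) = 0.594210
P(System A down) [OR] = 1 − (1−0.27) × (1−0.594210) = 0.703773
P(PTU path down) [AND] = 0.36 × 0.32 × 0.40 × 0.703773 = 0.032430
P(Standby system down) [AND] = 0.42 × 0.14 = 0.058800
P(Aircraft hydraulic pressure lost) [OR] = 1 − (1−0.032430) × (1−0.058800) = 0.089323
Rounded to 4 decimal places: P(Aircraft hydraulic pressure lost) ≈ 0.0893.

0.0893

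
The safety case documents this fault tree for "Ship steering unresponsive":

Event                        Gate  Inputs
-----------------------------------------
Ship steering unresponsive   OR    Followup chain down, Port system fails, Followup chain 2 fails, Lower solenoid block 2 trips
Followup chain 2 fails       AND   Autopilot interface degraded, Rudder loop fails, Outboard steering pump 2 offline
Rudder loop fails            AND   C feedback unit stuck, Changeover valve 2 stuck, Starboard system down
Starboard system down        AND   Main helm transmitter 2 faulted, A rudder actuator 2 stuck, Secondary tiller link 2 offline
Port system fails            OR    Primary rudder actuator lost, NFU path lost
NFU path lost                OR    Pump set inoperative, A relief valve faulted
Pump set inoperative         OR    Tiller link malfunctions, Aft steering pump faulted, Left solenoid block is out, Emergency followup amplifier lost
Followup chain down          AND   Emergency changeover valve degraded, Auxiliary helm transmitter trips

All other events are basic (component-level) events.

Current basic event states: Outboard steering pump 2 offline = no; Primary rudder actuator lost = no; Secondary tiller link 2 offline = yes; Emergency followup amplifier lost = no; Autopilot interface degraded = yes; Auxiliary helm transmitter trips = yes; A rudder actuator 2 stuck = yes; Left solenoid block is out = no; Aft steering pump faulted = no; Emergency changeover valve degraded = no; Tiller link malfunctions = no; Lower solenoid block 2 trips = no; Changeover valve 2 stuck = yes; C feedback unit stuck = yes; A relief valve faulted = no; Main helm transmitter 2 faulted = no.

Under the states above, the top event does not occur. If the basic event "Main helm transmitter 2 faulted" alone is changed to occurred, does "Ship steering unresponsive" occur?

No

Counterfactual: set "Main helm transmitter 2 faulted" to occurred.
Followup chain down [AND]: Emergency changeover valve degraded=not, Auxiliary helm transmitter trips=occurs → not all inputs occur → does not occur.
Pump set inoperative [OR]: Tiller link malfunctions=not, Aft steering pump faulted=not, Left solenoid block is out=not, Emergency followup amplifier lost=not → no input occurs → does not occur.
NFU path lost [OR]: Pump set inoperative=not, A relief valve faulted=not → no input occurs → does not occur.
Port system fails [OR]: Primary rudder actuator lost=not, NFU path lost=not → no input occurs → does not occur.
Starboard system down [AND]: Main helm transmitter 2 faulted=occurs, A rudder actuator 2 stuck=occurs, Secondary tiller link 2 offline=occurs → all inputs occur → occurs.
Rudder loop fails [AND]: C feedback unit stuck=occurs, Changeover valve 2 stuck=occurs, Starboard system down=occurs → all inputs occur → occurs.
Followup chain 2 fails [AND]: Autopilot interface degraded=occurs, Rudder loop fails=occurs, Outboard steering pump 2 offline=not → not all inputs occur → does not occur.
Ship steering unresponsive [OR]: Followup chain down=not, Port system fails=not, Followup chain 2 fails=not, Lower solenoid block 2 trips=not → no input occurs → does not occur.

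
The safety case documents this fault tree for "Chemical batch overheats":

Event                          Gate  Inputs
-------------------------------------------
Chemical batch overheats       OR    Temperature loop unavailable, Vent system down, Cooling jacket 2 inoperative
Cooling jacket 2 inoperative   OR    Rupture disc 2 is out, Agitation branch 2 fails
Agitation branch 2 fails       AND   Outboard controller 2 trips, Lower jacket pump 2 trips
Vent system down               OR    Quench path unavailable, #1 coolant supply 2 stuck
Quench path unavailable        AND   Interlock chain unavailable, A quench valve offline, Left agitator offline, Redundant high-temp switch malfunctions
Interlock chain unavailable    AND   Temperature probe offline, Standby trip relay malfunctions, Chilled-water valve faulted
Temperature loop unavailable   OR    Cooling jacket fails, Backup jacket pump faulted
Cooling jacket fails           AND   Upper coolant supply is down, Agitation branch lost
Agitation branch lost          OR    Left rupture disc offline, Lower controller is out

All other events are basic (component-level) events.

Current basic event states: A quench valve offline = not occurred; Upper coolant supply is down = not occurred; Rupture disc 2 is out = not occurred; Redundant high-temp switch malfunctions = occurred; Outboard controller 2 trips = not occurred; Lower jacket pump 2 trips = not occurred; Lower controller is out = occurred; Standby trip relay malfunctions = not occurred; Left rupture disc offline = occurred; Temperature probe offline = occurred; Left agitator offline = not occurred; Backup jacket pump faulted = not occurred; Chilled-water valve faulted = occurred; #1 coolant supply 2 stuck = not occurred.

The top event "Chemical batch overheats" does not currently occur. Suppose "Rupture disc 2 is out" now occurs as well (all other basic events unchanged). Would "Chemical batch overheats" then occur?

Yes

Counterfactual: set "Rupture disc 2 is out" to occurred.
Agitation branch lost [OR]: Left rupture disc offline=occurs, Lower controller is out=occurs → at least one input occurs → occurs.
Cooling jacket fails [AND]: Upper coolant supply is down=not, Agitation branch lost=occurs → not all inputs occur → does not occur.
Temperature loop unavailable [OR]: Cooling jacket fails=not, Backup jacket pump faulted=not → no input occurs → does not occur.
Interlock chain unavailable [AND]: Temperature probe offline=occurs, Standby trip relay malfunctions=not, Chilled-water valve faulted=occurs → not all inputs occur → does not occur.
Quench path unavailable [AND]: Interlock chain unavailable=not, A quench valve offline=not, Left agitator offline=not, Redundant high-temp switch malfunctions=occurs → not all inputs occur → does not occur.
Vent system down [OR]: Quench path unavailable=not, #1 coolant supply 2 stuck=not → no input occurs → does not occur.
Agitation branch 2 fails [AND]: Outboard controller 2 trips=not, Lower jacket pump 2 trips=not → not all inputs occur → does not occur.
Cooling jacket 2 inoperative [OR]: Rupture disc 2 is out=occurs, Agitation branch 2 fails=not → at least one input occurs → occurs.
Chemical batch overheats [OR]: Temperature loop unavailable=not, Vent system down=not, Cooling jacket 2 inoperative=occurs → at least one input occurs → occurs.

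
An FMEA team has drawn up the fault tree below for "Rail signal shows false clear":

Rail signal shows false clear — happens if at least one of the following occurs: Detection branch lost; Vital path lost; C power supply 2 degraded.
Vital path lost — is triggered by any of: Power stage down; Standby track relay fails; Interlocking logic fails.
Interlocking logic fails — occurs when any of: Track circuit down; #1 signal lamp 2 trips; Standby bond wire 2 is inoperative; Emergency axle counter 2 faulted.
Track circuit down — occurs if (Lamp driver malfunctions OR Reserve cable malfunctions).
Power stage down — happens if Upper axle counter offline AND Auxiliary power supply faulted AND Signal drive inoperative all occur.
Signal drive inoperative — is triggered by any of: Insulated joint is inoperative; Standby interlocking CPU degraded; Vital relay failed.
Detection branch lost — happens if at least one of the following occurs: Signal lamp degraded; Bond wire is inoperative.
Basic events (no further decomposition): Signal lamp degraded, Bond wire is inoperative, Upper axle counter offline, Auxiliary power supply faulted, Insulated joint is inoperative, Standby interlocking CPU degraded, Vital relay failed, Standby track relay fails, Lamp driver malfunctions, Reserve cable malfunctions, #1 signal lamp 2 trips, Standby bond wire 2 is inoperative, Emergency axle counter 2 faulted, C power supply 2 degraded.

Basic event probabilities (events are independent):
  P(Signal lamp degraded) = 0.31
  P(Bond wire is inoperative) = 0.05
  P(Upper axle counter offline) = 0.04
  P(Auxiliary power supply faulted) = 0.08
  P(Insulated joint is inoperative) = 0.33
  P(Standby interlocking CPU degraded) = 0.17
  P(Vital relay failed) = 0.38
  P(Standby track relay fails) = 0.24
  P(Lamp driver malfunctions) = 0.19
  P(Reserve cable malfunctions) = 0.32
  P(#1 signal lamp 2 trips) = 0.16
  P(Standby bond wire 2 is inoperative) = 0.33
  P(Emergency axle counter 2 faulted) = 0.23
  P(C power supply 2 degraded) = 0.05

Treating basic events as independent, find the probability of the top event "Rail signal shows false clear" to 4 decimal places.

0.8873

P(Detection branch lost) [OR] = 1 − (1−0.31) × (1−0.05) = 0.344500
P(Signal drive inoperative) [OR] = 1 − (1−0.33) × (1−0.17) × (1−0.38) = 0.655218
P(Power stage down) [AND] = 0.04 × 0.08 × 0.655218 = 0.002097
P(Track circuit down) [OR] = 1 − (1−0.19) × (1−0.32) = 0.449200
P(Interlocking logic fails) [OR] = 1 − (1−0.449200) × (1−0.16) × (1−0.33) × (1−0.23) = 0.761308
P(Vital path lost) [OR] = 1 − (1−0.002097) × (1−0.24) × (1−0.761308) = 0.818974
P(Rail signal shows false clear) [OR] = 1 − (1−0.344500) × (1−0.818974) × (1−0.05) = 0.887271
Rounded to 4 decimal places: P(Rail signal shows false clear) ≈ 0.8873.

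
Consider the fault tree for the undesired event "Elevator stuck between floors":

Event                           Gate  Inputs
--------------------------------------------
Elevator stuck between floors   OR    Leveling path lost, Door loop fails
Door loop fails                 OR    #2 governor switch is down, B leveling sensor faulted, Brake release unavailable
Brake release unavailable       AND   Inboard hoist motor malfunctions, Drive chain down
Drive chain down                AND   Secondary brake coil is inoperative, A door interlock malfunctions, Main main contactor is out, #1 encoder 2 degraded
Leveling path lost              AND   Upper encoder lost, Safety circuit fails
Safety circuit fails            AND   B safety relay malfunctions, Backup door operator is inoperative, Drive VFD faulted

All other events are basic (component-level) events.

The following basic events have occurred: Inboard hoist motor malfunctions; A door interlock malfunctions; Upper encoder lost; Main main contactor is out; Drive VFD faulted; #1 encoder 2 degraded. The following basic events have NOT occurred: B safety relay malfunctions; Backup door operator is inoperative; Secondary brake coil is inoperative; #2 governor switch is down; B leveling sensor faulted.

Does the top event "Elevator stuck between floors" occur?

No

Safety circuit fails [AND]: B safety relay malfunctions=not, Backup door operator is inoperative=not, Drive VFD faulted=occurs → not all inputs occur → does not occur.
Leveling path lost [AND]: Upper encoder lost=occurs, Safety circuit fails=not → not all inputs occur → does not occur.
Drive chain down [AND]: Secondary brake coil is inoperative=not, A door interlock malfunctions=occurs, Main main contactor is out=occurs, #1 encoder 2 degraded=occurs → not all inputs occur → does not occur.
Brake release unavailable [AND]: Inboard hoist motor malfunctions=occurs, Drive chain down=not → not all inputs occur → does not occur.
Door loop fails [OR]: #2 governor switch is down=not, B leveling sensor faulted=not, Brake release unavailable=not → no input occurs → does not occur.
Elevator stuck between floors [OR]: Leveling path lost=not, Door loop fails=not → no input occurs → does not occur.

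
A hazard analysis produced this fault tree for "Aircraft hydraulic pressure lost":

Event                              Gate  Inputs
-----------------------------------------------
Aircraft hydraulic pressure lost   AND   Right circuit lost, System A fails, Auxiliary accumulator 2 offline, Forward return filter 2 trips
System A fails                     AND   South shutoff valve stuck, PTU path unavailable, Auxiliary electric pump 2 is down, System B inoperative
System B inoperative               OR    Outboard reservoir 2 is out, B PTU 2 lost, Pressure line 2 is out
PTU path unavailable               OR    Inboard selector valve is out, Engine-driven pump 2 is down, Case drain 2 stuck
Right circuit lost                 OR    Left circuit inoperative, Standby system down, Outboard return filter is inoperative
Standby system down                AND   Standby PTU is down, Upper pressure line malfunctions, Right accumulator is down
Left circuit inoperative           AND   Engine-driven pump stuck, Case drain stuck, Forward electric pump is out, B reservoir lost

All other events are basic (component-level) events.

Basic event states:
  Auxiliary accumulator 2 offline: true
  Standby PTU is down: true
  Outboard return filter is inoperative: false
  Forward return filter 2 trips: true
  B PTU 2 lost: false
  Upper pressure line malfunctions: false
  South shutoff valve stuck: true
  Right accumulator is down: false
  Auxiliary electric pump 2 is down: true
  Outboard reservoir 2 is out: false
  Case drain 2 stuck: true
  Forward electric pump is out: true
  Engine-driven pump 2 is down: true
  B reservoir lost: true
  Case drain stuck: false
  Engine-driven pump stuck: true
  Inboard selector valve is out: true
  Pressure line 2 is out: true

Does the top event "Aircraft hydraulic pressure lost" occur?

No

Left circuit inoperative [AND]: Engine-driven pump stuck=occurs, Case drain stuck=not, Forward electric pump is out=occurs, B reservoir lost=occurs → not all inputs occur → does not occur.
Standby system down [AND]: Standby PTU is down=occurs, Upper pressure line malfunctions=not, Right accumulator is down=not → not all inputs occur → does not occur.
Right circuit lost [OR]: Left circuit inoperative=not, Standby system down=not, Outboard return filter is inoperative=not → no input occurs → does not occur.
PTU path unavailable [OR]: Inboard selector valve is out=occurs, Engine-driven pump 2 is down=occurs, Case drain 2 stuck=occurs → at least one input occurs → occurs.
System B inoperative [OR]: Outboard reservoir 2 is out=not, B PTU 2 lost=not, Pressure line 2 is out=occurs → at least one input occurs → occurs.
System A fails [AND]: South shutoff valve stuck=occurs, PTU path unavailable=occurs, Auxiliary electric pump 2 is down=occurs, System B inoperative=occurs → all inputs occur → occurs.
Aircraft hydraulic pressure lost [AND]: Right circuit lost=not, System A fails=occurs, Auxiliary accumulator 2 offline=occurs, Forward return filter 2 trips=occurs → not all inputs occur → does not occur.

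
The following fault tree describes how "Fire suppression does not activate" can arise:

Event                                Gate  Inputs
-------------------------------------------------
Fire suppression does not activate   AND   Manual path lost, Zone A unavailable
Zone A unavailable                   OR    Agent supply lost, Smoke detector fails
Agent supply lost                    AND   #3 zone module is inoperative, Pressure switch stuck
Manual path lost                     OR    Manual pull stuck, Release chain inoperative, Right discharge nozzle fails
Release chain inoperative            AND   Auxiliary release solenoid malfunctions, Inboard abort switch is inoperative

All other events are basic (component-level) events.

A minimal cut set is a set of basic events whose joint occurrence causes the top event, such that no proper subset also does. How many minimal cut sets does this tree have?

Release chain inoperative [AND]: one cut set from each child combined → 1 × 1 = 1 cut set(s).
Manual path lost [OR]: union of children's cut sets → 3 cut set(s).
Agent supply lost [AND]: one cut set from each child combined → 1 × 1 = 1 cut set(s).
Zone A unavailable [OR]: union of children's cut sets → 2 cut set(s).
Fire suppression does not activate [AND]: one cut set from each child combined → 3 × 2 = 6 cut set(s).
Minimal cut sets: {#3 zone module is inoperative, Manual pull stuck, Pressure switch stuck}; {Manual pull stuck, Smoke detector fails}; {#3 zone module is inoperative, Auxiliary release solenoid malfunctions, Inboard abort switch is inoperative, Pressure switch stuck}; {Auxiliary release solenoid malfunctions, Inboard abort switch is inoperative, Smoke detector fails}; {#3 zone module is inoperative, Pressure switch stuck, Right discharge nozzle fails}; {Right discharge nozzle fails, Smoke detector fails}.

6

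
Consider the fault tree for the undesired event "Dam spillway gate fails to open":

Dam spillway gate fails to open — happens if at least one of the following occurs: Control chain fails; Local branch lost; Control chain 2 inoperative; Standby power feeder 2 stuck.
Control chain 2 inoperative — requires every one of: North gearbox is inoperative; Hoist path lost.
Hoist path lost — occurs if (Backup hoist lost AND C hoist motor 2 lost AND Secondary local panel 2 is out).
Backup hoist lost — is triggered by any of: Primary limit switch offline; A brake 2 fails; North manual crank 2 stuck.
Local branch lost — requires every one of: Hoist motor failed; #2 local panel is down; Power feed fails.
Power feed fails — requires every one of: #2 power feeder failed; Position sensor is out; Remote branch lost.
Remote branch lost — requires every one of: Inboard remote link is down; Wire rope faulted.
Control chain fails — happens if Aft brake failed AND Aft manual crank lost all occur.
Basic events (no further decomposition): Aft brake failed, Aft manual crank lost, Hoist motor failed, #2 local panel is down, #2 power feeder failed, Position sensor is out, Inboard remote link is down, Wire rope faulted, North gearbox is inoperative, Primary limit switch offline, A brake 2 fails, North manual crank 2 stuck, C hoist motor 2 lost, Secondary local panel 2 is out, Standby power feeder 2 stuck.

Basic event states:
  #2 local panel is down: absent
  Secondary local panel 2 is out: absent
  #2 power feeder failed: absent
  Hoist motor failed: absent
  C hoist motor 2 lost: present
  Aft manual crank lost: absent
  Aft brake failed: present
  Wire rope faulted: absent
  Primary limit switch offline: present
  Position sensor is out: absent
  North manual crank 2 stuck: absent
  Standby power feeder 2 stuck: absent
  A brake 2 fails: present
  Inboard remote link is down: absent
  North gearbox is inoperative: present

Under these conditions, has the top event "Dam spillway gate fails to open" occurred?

No

Control chain fails [AND]: Aft brake failed=occurs, Aft manual crank lost=not → not all inputs occur → does not occur.
Remote branch lost [AND]: Inboard remote link is down=not, Wire rope faulted=not → not all inputs occur → does not occur.
Power feed fails [AND]: #2 power feeder failed=not, Position sensor is out=not, Remote branch lost=not → not all inputs occur → does not occur.
Local branch lost [AND]: Hoist motor failed=not, #2 local panel is down=not, Power feed fails=not → not all inputs occur → does not occur.
Backup hoist lost [OR]: Primary limit switch offline=occurs, A brake 2 fails=occurs, North manual crank 2 stuck=not → at least one input occurs → occurs.
Hoist path lost [AND]: Backup hoist lost=occurs, C hoist motor 2 lost=occurs, Secondary local panel 2 is out=not → not all inputs occur → does not occur.
Control chain 2 inoperative [AND]: North gearbox is inoperative=occurs, Hoist path lost=not → not all inputs occur → does not occur.
Dam spillway gate fails to open [OR]: Control chain fails=not, Local branch lost=not, Control chain 2 inoperative=not, Standby power feeder 2 stuck=not → no input occurs → does not occur.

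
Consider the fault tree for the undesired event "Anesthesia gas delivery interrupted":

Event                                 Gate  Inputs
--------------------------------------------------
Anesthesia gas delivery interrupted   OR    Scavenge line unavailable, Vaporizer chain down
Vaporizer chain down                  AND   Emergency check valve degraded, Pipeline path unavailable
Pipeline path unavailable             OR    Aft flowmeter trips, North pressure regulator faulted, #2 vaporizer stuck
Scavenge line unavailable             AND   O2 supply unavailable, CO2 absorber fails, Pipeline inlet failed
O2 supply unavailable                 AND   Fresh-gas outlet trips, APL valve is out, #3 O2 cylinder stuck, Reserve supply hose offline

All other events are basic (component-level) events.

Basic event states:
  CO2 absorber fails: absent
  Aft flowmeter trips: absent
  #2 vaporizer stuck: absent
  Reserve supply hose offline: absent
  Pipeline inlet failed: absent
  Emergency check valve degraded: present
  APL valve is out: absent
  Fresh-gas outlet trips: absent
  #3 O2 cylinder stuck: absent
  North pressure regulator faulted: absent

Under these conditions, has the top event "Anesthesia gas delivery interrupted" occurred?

O2 supply unavailable [AND]: Fresh-gas outlet trips=not, APL valve is out=not, #3 O2 cylinder stuck=not, Reserve supply hose offline=not → not all inputs occur → does not occur.
Scavenge line unavailable [AND]: O2 supply unavailable=not, CO2 absorber fails=not, Pipeline inlet failed=not → not all inputs occur → does not occur.
Pipeline path unavailable [OR]: Aft flowmeter trips=not, North pressure regulator faulted=not, #2 vaporizer stuck=not → no input occurs → does not occur.
Vaporizer chain down [AND]: Emergency check valve degraded=occurs, Pipeline path unavailable=not → not all inputs occur → does not occur.
Anesthesia gas delivery interrupted [OR]: Scavenge line unavailable=not, Vaporizer chain down=not → no input occurs → does not occur.

No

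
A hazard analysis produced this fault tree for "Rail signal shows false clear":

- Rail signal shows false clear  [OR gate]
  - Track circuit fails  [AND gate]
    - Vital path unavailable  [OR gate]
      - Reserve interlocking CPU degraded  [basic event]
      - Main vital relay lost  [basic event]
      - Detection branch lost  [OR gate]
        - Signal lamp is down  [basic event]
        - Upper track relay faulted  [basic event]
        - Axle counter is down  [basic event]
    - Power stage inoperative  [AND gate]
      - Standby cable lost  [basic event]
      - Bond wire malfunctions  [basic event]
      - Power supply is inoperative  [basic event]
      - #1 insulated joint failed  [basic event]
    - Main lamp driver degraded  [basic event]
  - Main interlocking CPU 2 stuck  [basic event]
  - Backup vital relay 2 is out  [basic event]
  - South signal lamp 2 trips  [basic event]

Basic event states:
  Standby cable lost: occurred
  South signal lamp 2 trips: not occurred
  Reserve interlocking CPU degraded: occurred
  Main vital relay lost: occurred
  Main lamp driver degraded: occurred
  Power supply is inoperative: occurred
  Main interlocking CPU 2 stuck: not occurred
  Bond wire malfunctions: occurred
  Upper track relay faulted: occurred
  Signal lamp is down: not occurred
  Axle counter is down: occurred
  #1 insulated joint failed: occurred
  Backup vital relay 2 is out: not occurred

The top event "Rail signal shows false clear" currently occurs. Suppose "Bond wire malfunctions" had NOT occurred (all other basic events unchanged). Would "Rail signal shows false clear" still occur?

Counterfactual: set "Bond wire malfunctions" to not occurred.
Detection branch lost [OR]: Signal lamp is down=not, Upper track relay faulted=occurs, Axle counter is down=occurs → at least one input occurs → occurs.
Vital path unavailable [OR]: Reserve interlocking CPU degraded=occurs, Main vital relay lost=occurs, Detection branch lost=occurs → at least one input occurs → occurs.
Power stage inoperative [AND]: Standby cable lost=occurs, Bond wire malfunctions=not, Power supply is inoperative=occurs, #1 insulated joint failed=occurs → not all inputs occur → does not occur.
Track circuit fails [AND]: Vital path unavailable=occurs, Power stage inoperative=not, Main lamp driver degraded=occurs → not all inputs occur → does not occur.
Rail signal shows false clear [OR]: Track circuit fails=not, Main interlocking CPU 2 stuck=not, Backup vital relay 2 is out=not, South signal lamp 2 trips=not → no input occurs → does not occur.

No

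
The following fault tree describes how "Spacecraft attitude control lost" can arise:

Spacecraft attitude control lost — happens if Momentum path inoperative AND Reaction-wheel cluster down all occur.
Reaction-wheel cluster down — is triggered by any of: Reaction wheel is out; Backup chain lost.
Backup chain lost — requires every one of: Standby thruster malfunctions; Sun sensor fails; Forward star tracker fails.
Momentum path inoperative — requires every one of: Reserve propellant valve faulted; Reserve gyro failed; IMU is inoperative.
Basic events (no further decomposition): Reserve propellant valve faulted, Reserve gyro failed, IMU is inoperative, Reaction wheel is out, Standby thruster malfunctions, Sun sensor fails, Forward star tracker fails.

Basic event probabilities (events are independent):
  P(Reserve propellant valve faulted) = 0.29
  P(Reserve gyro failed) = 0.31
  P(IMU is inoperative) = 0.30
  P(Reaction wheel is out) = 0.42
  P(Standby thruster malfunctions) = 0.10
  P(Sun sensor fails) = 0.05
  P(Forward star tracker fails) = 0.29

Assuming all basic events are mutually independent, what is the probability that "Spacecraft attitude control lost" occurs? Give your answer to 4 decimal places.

P(Momentum path inoperative) [AND] = 0.29 × 0.31 × 0.30 = 0.026970
P(Backup chain lost) [AND] = 0.10 × 0.05 × 0.29 = 0.001450
P(Reaction-wheel cluster down) [OR] = 1 − (1−0.42) × (1−0.001450) = 0.420841
P(Spacecraft attitude control lost) [AND] = 0.026970 × 0.420841 = 0.011350
Rounded to 4 decimal places: P(Spacecraft attitude control lost) ≈ 0.0114.

0.0114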